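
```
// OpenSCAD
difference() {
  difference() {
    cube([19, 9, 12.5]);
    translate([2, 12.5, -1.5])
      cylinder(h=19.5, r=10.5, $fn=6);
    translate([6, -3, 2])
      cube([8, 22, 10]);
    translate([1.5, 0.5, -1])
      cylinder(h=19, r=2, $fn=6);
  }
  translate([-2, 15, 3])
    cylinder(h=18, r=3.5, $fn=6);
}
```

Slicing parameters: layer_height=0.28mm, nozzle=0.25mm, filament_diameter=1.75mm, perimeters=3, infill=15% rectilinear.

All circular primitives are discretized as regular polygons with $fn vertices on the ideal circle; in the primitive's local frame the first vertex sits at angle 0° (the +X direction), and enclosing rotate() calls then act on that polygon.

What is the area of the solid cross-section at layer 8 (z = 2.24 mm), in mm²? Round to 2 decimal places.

At z = 2.24 mm: the 19×9 cube contributes its full rectangle (area 171.00 mm²); the cylinder at (2, 12.5): section is a regular 6-gon, circumradius r=10.5 (area = (6/2)·10.500²·sin(360°/6) = 286.44 mm²); the cube at (6, -3) (footprint 8×22) is included at this height (area 176.00 mm²); the r=2 cylinder at (1.5, 0.5) contributes a regular 6-gon of circumradius 2 (area = (6/2)·2.000²·sin(360°/6) = 10.39 mm²); After the difference (first − rest): starting from the 19×9 cube (171.00 mm²), the r=10.5 cylinder at (2, 12.5) partially overlaps it — only the 49.58 mm² overlap (of its 286.44 mm²) is removed, clipping the outline; the 8×22 cube at (6, -3) partially overlaps it — only the 55.98 mm² overlap (of its 176.00 mm²) is removed, clipping the outline; the r=2 cylinder at (1.5, 0.5) partially overlaps it — only the 6.66 mm² overlap (of its 10.39 mm²) is removed, clipping the outline — area = 58.78 mm²; the cylinder at (-2, 15) is absent (z outside [3, 21]); Subtracting the remaining from the first: none of the subtracted shapes is present at this height, so the result so far is unchanged — area = 58.78 mm². Overall, the cross-section has 2 separate islands. Net area = 58.78 mm².

58.78 mm²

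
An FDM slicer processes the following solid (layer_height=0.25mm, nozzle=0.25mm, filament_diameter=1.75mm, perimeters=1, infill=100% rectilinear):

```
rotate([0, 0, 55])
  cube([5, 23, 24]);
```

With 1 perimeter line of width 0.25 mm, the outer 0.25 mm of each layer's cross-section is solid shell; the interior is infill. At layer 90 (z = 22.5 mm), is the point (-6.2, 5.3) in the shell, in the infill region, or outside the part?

At z = 22.5 mm: the cube (footprint 5×23) is included at this height; (rotated 55° about Z; rotation is an isometry so areas/perimeters/island counts are preserved). Overall, the cross-section is a single solid region. Undo the 55° rotation: the query point maps to (0.785, 8.119) in the un-rotated model frame. The nearest boundary edge runs (0.00, 23.00)→(0.00, 0.00); distance from the point to it = 0.79 mm. The point is inside the cross-section and 0.79 mm from the nearest boundary — more than the 0.25 mm shell width (1 × 0.25), so it's in the infill interior.

infill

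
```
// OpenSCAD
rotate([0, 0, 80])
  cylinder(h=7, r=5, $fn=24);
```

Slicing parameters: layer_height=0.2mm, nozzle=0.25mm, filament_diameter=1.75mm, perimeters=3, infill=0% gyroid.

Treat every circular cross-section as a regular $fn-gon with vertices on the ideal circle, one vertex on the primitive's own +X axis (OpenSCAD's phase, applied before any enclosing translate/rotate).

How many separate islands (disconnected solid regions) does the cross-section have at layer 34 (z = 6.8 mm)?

At z = 6.8 mm: the cylinder: section is a regular 24-gon, circumradius r=5; (rotated 80° about Z; rotation is an isometry so areas/perimeters/island counts are preserved). Overall, the cross-section is a single solid region. Island count = 1.

1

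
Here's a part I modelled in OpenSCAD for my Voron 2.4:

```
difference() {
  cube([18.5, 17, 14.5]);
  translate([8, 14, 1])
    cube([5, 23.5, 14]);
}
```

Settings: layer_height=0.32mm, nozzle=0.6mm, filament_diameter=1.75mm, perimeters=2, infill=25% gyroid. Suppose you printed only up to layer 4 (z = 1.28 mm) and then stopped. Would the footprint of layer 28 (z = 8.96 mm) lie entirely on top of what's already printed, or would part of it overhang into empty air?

Compare the two slices. At z = 1.28: the cube (footprint 18.5×17) is included at this height (area 314.50 mm²); the 5×23.5 cube at (8, 14) contributes its full rectangle (area 117.50 mm²); After the difference (first − rest): starting from the 18.5×17 cube (314.50 mm²), the 5×23.5 cube at (8, 14) partially overlaps it — only the 15.00 mm² overlap (of its 117.50 mm²) is removed, clipping the outline — area = 299.50 mm². At z = 8.96: the 18.5×17 cube contributes its full rectangle (area 314.50 mm²); the 5×23.5 cube at (8, 14) contributes its full rectangle (area 117.50 mm²); After the difference (first − rest): starting from the 18.5×17 cube (314.50 mm²), the 5×23.5 cube at (8, 14) partially overlaps it — only the 15.00 mm² overlap (of its 117.50 mm²) is removed, clipping the outline — area = 299.50 mm². Checking containment: the cross-section at z = 8.96 is a subset of the cross-section at z = 1.28.

entirely on top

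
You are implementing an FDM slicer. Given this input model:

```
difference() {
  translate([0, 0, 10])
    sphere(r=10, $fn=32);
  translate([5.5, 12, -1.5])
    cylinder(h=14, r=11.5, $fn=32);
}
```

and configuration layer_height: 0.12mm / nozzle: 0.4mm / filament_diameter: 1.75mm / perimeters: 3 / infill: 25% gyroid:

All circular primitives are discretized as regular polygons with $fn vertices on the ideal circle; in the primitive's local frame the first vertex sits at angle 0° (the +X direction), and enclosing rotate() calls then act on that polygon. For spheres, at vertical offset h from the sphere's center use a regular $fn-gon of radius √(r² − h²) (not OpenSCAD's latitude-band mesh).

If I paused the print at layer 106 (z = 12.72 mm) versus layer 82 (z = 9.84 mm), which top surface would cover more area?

layer 106 (z = 12.72 mm)

Layer 106 (z = 12.72): the r=10 sphere slices to a regular 32-gon of circumradius 9.623 (√(r²−h²) with h=2.72 from center) (area = (32/2)·9.623²·sin(360°/32) = 289.05 mm²); the cylinder at (5.5, 12) is absent (z outside [-1.5, 12.5]); Subtracting the remaining from the first: none of the subtracted shapes is present at this height, so the r=10 sphere is unchanged — area = 289.05 mm². So its area = 289.05 mm². Layer 82 (z = 9.84): the r=10 sphere contributes a regular 32-gon of circumradius √(10²−0.16²) = 9.999 (area = (32/2)·9.999²·sin(360°/32) = 312.06 mm²); the r=11.5 cylinder at (5.5, 12) gives a regular 32-gon of circumradius 11.5 (constant along its height) (area = (32/2)·11.500²·sin(360°/32) = 412.81 mm²); Taking the first minus the rest: starting from the r=10 sphere (312.06 mm²), the r=11.5 cylinder at (5.5, 12) partially overlaps it — only the 96.47 mm² overlap (of its 412.81 mm²) is removed, clipping the outline — area = 215.60 mm². So its area = 215.60 mm². Layer 106 is larger (289.05 vs 215.60 mm²).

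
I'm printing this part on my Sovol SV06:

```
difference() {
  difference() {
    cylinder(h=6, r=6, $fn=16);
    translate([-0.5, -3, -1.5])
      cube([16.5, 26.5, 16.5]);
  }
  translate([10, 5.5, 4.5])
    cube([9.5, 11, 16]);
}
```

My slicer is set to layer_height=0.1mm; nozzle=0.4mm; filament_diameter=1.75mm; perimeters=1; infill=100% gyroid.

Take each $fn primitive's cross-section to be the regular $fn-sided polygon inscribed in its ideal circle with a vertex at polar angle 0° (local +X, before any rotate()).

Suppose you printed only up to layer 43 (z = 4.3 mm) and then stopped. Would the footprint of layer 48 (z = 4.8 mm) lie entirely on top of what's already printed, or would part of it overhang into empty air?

entirely on top

Compare the two slices. At z = 4.3: the r=6 cylinder gives a regular 16-gon of circumradius 6 (constant along its height) (area = (16/2)·6.000²·sin(360°/16) = 110.21 mm²); the cube at (-0.5, -3) is present — its section is the full 16.5×26.5 rectangle (area 437.25 mm²); After the difference (first − rest): starting from the r=6 cylinder (110.21 mm²), the 16.5×26.5 cube at (-0.5, -3) partially overlaps it — only the 49.02 mm² overlap (of its 437.25 mm²) is removed, clipping the outline — area = 61.20 mm²; the cube at (10, 5.5) is absent (z outside [4.5, 20.5]); Subtracting the remaining from the first: none of the subtracted shapes is present at this height, so that combined region is unchanged — area = 61.20 mm². At z = 4.8: the r=6 cylinder contributes a regular 16-gon of circumradius 6 (area = (16/2)·6.000²·sin(360°/16) = 110.21 mm²); the cube at (-0.5, -3) is present — its section is the full 16.5×26.5 rectangle (area 437.25 mm²); After the difference (first − rest): starting from the r=6 cylinder (110.21 mm²), the 16.5×26.5 cube at (-0.5, -3) partially overlaps it — only the 49.02 mm² overlap (of its 437.25 mm²) is removed, clipping the outline — area = 61.20 mm²; the cube at (10, 5.5) is present — its section is the full 9.5×11 rectangle (area 104.50 mm²); After the difference (first − rest): starting from the result so far (61.20 mm²), the 9.5×11 cube at (10, 5.5) misses the remaining region (no effect) — area = 61.20 mm². Checking containment: the cross-section at z = 4.8 is a subset of the cross-section at z = 4.3.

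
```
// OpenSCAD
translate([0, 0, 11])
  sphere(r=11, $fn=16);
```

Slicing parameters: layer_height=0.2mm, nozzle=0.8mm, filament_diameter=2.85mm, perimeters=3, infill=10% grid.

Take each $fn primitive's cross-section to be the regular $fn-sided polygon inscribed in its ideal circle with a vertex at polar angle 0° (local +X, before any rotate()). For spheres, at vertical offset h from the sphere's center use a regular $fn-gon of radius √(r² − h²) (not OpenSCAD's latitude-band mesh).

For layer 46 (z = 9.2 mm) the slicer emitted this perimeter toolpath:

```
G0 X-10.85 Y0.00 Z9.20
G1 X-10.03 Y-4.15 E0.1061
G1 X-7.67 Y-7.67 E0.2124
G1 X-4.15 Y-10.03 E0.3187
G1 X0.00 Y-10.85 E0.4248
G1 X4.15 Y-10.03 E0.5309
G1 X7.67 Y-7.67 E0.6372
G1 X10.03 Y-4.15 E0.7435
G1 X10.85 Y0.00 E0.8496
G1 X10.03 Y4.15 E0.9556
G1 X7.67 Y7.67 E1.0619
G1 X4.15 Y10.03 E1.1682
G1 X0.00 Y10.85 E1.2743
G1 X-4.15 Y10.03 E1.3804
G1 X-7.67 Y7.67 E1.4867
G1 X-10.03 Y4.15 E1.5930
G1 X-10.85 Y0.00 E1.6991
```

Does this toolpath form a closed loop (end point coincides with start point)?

yes

Start point (G0): (-10.85, 0.00). End point (last G1): the path returns to the start — closed.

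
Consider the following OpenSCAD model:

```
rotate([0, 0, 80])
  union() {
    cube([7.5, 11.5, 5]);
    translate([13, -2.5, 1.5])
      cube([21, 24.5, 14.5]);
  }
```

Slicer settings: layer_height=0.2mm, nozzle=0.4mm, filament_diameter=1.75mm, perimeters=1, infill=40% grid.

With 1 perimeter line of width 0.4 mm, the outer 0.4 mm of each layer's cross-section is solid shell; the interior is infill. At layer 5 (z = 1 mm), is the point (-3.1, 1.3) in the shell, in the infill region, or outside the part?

infill

At z = 1 mm: the cube is present — its section is the full 7.5×11.5 rectangle; the cube at (13, -2.5) does not reach this height (z outside [1.5, 16]); Combining (union): only the 7.5×11.5 cube is present, so the union is just that shape — 1 connected region; (rotated 80° about Z; rotation is an isometry so areas/perimeters/island counts are preserved). Overall, the cross-section is a single solid region. Undo the 80° rotation: the query point maps to (0.742, 3.279) in the un-rotated model frame. The nearest boundary edge runs (0.00, 11.50)→(0.00, 0.00); distance from the point to it = 0.74 mm. The point is inside the cross-section and 0.74 mm from the nearest boundary — more than the 0.4 mm shell width (1 × 0.4), so it's in the infill interior.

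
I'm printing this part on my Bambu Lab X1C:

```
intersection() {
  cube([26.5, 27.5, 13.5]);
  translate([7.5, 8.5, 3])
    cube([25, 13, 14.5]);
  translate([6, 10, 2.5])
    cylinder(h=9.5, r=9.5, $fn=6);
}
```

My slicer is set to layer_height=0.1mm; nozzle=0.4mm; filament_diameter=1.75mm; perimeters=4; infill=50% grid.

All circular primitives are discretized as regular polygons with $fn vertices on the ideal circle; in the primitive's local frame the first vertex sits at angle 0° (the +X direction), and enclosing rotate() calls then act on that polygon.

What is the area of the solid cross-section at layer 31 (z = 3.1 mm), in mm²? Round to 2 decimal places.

57.63 mm²

At z = 3.1 mm: the cube is present — its section is the full 26.5×27.5 rectangle (area 728.75 mm²); the cube at (7.5, 8.5) (footprint 25×13) is included at this height (area 325.00 mm²); the r=9.5 cylinder at (6, 10) contributes a regular 6-gon of circumradius 9.5 (area = (6/2)·9.500²·sin(360°/6) = 234.48 mm²); Taking the intersection: the 25×13 cube at (7.5, 8.5) partially overlaps the 26.5×27.5 cube; clipping to the common part keeps 247.00 mm²; the r=9.5 cylinder at (6, 10) partially overlaps the running intersection; clipping to the common part keeps 57.63 mm² — area = 57.63 mm². Overall, the cross-section is a single solid region. Net area = 57.63 mm².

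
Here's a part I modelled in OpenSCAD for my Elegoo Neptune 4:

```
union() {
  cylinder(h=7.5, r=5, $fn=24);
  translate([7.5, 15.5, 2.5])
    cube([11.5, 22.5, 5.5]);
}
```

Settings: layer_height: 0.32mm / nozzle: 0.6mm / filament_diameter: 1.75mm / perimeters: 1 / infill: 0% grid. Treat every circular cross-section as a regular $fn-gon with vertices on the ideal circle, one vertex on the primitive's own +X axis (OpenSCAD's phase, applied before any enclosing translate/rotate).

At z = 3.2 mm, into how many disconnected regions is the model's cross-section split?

At z = 3.2 mm: the r=5 cylinder gives a regular 24-gon of circumradius 5 (constant along its height); the cube at (7.5, 15.5) is present — its section is the full 11.5×22.5 rectangle; Combining (union): the 2 present regions are separate (no shared area or edge), so areas and boundary lengths simply add and each stays a separate island — 2 connected regions. The result has 2 disconnected regions.

2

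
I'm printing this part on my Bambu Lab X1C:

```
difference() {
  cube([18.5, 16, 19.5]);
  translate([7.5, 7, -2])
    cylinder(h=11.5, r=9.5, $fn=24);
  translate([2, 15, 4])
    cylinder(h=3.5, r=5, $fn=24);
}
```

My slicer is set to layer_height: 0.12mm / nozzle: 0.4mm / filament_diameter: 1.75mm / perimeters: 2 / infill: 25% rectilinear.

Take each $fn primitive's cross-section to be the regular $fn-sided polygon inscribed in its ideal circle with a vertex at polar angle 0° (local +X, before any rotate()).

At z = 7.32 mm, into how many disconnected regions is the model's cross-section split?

2

At z = 7.32 mm: the cube is present — its section is the full 18.5×16 rectangle; the r=9.5 cylinder at (7.5, 7) gives a regular 24-gon of circumradius 9.5 (constant along its height); the r=5 cylinder at (2, 15) contributes a regular 24-gon of circumradius 5; After the difference (first − rest): starting from the 18.5×16 cube, the r=9.5 cylinder at (7.5, 7) partially overlaps it — only the 242.07 mm² overlap (of its 280.30 mm²) is removed, clipping the outline; the r=5 cylinder at (2, 15) partially overlaps it — only the 5.91 mm² overlap (of its 77.65 mm²) is removed, clipping the outline — 2 connected regions. The result has 2 disconnected regions.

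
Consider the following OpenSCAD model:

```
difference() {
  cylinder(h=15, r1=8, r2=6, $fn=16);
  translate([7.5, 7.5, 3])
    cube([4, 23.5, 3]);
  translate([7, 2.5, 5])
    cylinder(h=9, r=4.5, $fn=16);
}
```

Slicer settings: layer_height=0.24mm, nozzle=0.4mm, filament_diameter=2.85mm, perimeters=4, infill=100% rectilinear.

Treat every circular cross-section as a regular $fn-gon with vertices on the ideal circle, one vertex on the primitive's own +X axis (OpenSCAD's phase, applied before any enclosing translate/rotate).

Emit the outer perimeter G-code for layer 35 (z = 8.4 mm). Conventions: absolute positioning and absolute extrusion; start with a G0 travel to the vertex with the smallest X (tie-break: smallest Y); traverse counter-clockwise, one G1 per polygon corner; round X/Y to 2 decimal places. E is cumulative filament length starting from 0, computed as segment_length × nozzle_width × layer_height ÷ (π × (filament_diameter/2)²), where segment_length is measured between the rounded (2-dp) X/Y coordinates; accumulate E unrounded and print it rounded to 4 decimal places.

G0 X-6.88 Y0.00 Z8.40
G1 X-6.36 Y-2.63 E0.0403
G1 X-4.86 Y-4.86 E0.0808
G1 X-2.63 Y-6.36 E0.1212
G1 X0.00 Y-6.88 E0.1616
G1 X2.63 Y-6.36 E0.2019
G1 X4.86 Y-4.86 E0.2424
G1 X6.36 Y-2.63 E0.2828
G1 X6.50 Y-1.90 E0.2940
G1 X5.28 Y-1.66 E0.3127
G1 X3.82 Y-0.68 E0.3392
G1 X2.84 Y0.78 E0.3656
G1 X2.50 Y2.50 E0.3920
G1 X2.84 Y4.22 E0.4184
G1 X3.76 Y5.60 E0.4434
G1 X2.63 Y6.36 E0.4638
G1 X0.00 Y6.88 E0.5042
G1 X-2.63 Y6.36 E0.5445
G1 X-4.86 Y4.86 E0.5850
G1 X-6.36 Y2.63 E0.6254
G1 X-6.88 Y0.00 E0.6658

At z = 8.4 mm: the cone (r1=8→r2=6) has section circumradius 6.880 here — a regular 16-gon; the cube at (7.5, 7.5) is not intersected at this z (z outside [3, 6]); the r=4.5 cylinder at (7, 2.5) gives a regular 16-gon of circumradius 4.5 (constant along its height); Taking the first minus the rest: starting from the cone, the r=4.5 cylinder at (7, 2.5) partially overlaps it — only the 21.35 mm² overlap (of its 61.99 mm²) is removed, clipping the outline — 1 connected region. The outline is a single polygon with 20 vertices. Extrusion per mm of travel: 0.4 × 0.24 / (π × 1.425²) = 0.015048. Accumulating E over each segment gives final E = 0.6658.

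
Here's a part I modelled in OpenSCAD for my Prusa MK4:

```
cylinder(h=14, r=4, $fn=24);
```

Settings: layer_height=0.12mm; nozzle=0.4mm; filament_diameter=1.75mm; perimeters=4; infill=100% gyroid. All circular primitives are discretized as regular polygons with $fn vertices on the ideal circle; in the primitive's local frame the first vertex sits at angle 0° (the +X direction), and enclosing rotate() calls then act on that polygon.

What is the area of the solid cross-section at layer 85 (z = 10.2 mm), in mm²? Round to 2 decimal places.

49.69 mm²

At z = 10.2 mm: the r=4 cylinder gives a regular 24-gon of circumradius 4 (constant along its height) (area = (24/2)·4.000²·sin(360°/24) = 49.69 mm²). Overall, the cross-section is a single solid region. Net area = 49.69 mm².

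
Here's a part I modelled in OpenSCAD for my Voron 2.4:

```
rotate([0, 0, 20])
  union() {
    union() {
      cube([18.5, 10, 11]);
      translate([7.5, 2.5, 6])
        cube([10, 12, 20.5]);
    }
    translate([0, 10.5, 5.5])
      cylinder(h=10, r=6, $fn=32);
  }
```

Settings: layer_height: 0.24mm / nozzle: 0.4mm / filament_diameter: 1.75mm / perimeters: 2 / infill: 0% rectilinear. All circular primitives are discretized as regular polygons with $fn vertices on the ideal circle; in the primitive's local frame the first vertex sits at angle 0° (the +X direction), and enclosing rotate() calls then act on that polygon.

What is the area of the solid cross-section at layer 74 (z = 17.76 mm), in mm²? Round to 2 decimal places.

At z = 17.76 mm: the cube is not intersected at this z (z outside [0, 11]); the cube at (7.5, 2.5) (footprint 10×12) is included at this height (area 120.00 mm²); Merging all regions: only the 10×12 cube at (7.5, 2.5) is present, so the union is just that shape — area = 120.00 mm²; the cylinder at (0, 10.5) is not intersected at this z (z outside [5.5, 15.5]); Merging all regions: only that combined region is present, so the union is just that shape — area = 120.00 mm²; (whole slice rotated 20° about Z — lengths, areas and connectivity unchanged). Overall, the cross-section is a single solid region. Net area = 120.00 mm².

120.00 mm²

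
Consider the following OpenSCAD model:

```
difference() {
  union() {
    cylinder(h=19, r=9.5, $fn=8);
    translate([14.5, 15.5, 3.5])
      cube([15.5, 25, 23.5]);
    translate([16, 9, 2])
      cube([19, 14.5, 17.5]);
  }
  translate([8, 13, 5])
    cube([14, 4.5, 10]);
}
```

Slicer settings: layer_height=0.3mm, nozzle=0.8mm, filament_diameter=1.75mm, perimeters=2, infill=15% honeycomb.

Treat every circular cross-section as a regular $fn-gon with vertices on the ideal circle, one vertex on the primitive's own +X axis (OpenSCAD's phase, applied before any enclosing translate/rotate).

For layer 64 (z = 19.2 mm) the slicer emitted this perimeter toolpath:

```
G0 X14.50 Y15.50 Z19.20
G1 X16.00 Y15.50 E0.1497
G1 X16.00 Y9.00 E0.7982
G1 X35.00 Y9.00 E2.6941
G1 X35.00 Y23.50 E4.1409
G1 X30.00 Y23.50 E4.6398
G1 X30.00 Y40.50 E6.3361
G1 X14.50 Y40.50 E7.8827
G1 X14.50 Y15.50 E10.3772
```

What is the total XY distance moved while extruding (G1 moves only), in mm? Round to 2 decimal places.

104.00 mm

Sum the Euclidean lengths of each G1 segment: total = 104.00 mm.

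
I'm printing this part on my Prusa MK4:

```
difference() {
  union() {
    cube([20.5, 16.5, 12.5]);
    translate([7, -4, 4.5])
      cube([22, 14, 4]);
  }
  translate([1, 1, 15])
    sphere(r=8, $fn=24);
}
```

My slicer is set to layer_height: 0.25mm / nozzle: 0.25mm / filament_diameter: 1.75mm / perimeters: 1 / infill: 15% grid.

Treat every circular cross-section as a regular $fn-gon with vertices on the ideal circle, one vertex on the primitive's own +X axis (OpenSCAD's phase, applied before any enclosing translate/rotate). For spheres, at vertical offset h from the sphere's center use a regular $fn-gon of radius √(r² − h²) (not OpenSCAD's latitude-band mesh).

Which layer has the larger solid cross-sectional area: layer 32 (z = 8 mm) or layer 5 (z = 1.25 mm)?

Layer 32 (z = 8): the cube is present — its section is the full 20.5×16.5 rectangle (area 338.25 mm²); the cube at (7, -4) is present — its section is the full 22×14 rectangle (area 308.00 mm²); Merging all regions: the regions partially overlap — summed areas 646.25 mm² minus the doubly-counted overlap 135.00 mm² gives 511.25 mm² — area = 511.25 mm²; the sphere at (1, 1): section is a regular 24-gon, circumradius = √(r²−h²) = √(8²−7²) = 3.873 (area = (24/2)·3.873²·sin(360°/24) = 46.59 mm²); Subtracting the remaining from the first: starting from the result so far (511.25 mm²), the r=8 sphere at (1, 1) partially overlaps it — only the 20.26 mm² overlap (of its 46.59 mm²) is removed, clipping the outline — area = 490.99 mm². So its area = 490.99 mm². Layer 5 (z = 1.25): the cube (footprint 20.5×16.5) is included at this height (area 338.25 mm²); the cube at (7, -4) is absent (z outside [4.5, 8.5]); Taking the union: only the 20.5×16.5 cube is present, so the union is just that shape — area = 338.25 mm²; the sphere at (1, 1) does not reach this height (|z−center|=13.750 > r=8); Subtracting the remaining from the first: none of the subtracted shapes is present at this height, so the result so far is unchanged — area = 338.25 mm². So its area = 338.25 mm². Layer 32 is larger (490.99 vs 338.25 mm²).

layer 32 (z = 8 mm)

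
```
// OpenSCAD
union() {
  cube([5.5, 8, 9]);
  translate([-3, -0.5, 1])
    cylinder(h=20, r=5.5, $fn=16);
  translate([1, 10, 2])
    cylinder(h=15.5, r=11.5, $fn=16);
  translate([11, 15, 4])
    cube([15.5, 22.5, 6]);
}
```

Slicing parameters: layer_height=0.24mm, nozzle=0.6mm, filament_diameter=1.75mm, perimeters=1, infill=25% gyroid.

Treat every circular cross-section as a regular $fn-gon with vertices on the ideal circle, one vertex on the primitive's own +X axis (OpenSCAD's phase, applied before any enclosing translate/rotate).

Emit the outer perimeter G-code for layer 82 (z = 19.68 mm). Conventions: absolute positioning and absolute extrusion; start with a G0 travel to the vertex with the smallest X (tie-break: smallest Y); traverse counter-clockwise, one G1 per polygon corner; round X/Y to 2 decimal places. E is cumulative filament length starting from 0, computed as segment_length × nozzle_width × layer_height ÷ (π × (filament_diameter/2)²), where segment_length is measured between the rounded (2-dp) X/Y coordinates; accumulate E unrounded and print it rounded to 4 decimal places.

G0 X-8.50 Y-0.50 Z19.68
G1 X-8.08 Y-2.60 E0.1282
G1 X-6.89 Y-4.39 E0.2569
G1 X-5.10 Y-5.58 E0.3856
G1 X-3.00 Y-6.00 E0.5138
G1 X-0.90 Y-5.58 E0.6420
G1 X0.89 Y-4.39 E0.7707
G1 X2.08 Y-2.60 E0.8994
G1 X2.50 Y-0.50 E1.0276
G1 X2.08 Y1.60 E1.1558
G1 X0.89 Y3.39 E1.2845
G1 X-0.90 Y4.58 E1.4132
G1 X-3.00 Y5.00 E1.5414
G1 X-5.10 Y4.58 E1.6696
G1 X-6.89 Y3.39 E1.7983
G1 X-8.08 Y1.60 E1.9270
G1 X-8.50 Y-0.50 E2.0552

At z = 19.68 mm: the cube does not reach this height (z outside [0, 9]); the r=5.5 cylinder at (-3, -0.5) gives a regular 16-gon of circumradius 5.5 (constant along its height); the cylinder at (1, 10) is absent (z outside [2, 17.5]); the cube at (11, 15) is absent (z outside [4, 10]); Taking the union: only the r=5.5 cylinder at (-3, -0.5) is present, so the union is just that shape — 1 connected region. The outline is a single polygon with 16 vertices. Extrusion per mm of travel: 0.6 × 0.24 / (π × 0.875²) = 0.059868. Accumulating E over each segment gives final E = 2.0552.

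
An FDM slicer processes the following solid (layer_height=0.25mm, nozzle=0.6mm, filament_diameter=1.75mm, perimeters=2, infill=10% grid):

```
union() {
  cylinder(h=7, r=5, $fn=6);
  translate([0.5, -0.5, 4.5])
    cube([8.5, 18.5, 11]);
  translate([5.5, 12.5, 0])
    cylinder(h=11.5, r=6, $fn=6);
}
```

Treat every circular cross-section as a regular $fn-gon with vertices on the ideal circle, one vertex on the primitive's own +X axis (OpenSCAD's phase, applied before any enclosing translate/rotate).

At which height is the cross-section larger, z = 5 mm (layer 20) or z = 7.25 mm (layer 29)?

layer 20 (z = 5 mm)

Layer 20 (z = 5): the r=5 cylinder gives a regular 6-gon of circumradius 5 (constant along its height) (area = (6/2)·5.000²·sin(360°/6) = 64.95 mm²); the 8.5×18.5 cube at (0.5, -0.5) contributes its full rectangle (area 157.25 mm²); the cylinder at (5.5, 12.5): section is a regular 6-gon, circumradius r=6 (area = (6/2)·6.000²·sin(360°/6) = 93.53 mm²); Combining (union): the regions partially overlap — summed areas 315.73 mm² minus the doubly-counted overlap 97.22 mm² gives 218.51 mm² — area = 218.51 mm². So its area = 218.51 mm². Layer 29 (z = 7.25): the cylinder is absent (z outside [0, 7]); the cube at (0.5, -0.5) is present — its section is the full 8.5×18.5 rectangle (area 157.25 mm²); the cylinder at (5.5, 12.5): section is a regular 6-gon, circumradius r=6 (area = (6/2)·6.000²·sin(360°/6) = 93.53 mm²); Taking the union: the regions partially overlap — summed areas 250.78 mm² minus the doubly-counted overlap 80.97 mm² gives 169.81 mm² — area = 169.81 mm². So its area = 169.81 mm². Layer 20 is larger (218.51 vs 169.81 mm²).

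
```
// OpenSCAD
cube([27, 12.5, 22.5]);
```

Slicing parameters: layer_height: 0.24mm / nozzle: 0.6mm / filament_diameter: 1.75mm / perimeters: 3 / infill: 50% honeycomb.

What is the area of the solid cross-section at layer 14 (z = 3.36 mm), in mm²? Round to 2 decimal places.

At z = 3.36 mm: the cube (footprint 27×12.5) is included at this height (area 337.50 mm²). Overall, the cross-section is a single solid region. Net area = 337.50 mm².

337.50 mm²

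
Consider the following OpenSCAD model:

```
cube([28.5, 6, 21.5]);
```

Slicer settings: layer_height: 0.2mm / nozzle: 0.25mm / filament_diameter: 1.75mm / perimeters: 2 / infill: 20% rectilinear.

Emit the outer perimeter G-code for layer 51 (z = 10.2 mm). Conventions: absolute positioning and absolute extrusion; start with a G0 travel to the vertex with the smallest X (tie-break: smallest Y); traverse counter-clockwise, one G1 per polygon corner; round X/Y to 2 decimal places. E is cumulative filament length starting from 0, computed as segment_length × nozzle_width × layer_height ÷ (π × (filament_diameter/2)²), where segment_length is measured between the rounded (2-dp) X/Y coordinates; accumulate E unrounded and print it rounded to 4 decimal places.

G0 X0.00 Y0.00 Z10.20
G1 X28.50 Y0.00 E0.5924
G1 X28.50 Y6.00 E0.7172
G1 X0.00 Y6.00 E1.3096
G1 X0.00 Y0.00 E1.4343

At z = 10.2 mm: the cube (footprint 28.5×6) is included at this height. The outline is a single polygon with 4 vertices. Extrusion per mm of travel: 0.25 × 0.2 / (π × 0.875²) = 0.020788. Accumulating E over each segment gives final E = 1.4343.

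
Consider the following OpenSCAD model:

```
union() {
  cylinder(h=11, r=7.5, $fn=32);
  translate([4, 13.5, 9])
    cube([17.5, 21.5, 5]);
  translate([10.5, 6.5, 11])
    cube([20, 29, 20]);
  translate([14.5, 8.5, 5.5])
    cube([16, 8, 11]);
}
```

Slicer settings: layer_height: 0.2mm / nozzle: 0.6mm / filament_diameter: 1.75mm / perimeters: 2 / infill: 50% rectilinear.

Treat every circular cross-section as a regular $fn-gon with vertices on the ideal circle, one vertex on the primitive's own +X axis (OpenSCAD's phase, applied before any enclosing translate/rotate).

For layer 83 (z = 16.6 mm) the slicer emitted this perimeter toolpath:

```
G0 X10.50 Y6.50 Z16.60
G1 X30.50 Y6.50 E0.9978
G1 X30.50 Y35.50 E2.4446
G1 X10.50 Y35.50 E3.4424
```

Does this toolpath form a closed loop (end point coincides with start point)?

no

Start point (G0): (10.50, 6.50). End point (last G1): the path does not return to the start — open.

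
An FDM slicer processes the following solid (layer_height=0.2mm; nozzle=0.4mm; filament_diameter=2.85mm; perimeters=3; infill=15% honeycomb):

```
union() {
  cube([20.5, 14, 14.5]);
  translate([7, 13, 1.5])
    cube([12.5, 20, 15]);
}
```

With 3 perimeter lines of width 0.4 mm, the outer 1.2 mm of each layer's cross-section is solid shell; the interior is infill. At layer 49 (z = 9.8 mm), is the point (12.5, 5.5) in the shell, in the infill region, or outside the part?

infill

At z = 9.8 mm: the cube is present — its section is the full 20.5×14 rectangle; the 12.5×20 cube at (7, 13) contributes its full rectangle; Combining (union): the regions partially overlap (shared area 12.50 mm²), so overlapping operands fuse into one piece — 1 connected region. Overall, the cross-section is a single solid region. The nearest boundary edge runs (20.50, 0.00)→(0.00, 0.00); distance from the point to it = 5.50 mm. The point is inside the cross-section and 5.50 mm from the nearest boundary — more than the 1.2 mm shell width (3 × 0.4), so it's in the infill interior.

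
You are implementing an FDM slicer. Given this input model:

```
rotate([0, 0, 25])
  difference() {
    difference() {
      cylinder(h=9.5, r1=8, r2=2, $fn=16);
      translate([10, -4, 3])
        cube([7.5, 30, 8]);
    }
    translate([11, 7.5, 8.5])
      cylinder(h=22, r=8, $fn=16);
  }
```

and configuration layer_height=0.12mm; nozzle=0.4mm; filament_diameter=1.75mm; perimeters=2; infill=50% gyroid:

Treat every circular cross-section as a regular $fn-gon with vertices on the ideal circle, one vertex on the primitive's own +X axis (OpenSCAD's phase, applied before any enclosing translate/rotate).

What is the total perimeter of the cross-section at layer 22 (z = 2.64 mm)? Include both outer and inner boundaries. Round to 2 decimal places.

39.53 mm

At z = 2.64 mm: the cone (r1=8→r2=2) has section circumradius 6.333 here — a regular 16-gon (perimeter = 2·16·6.333·sin(180°/16) = 39.53 mm); the cube at (10, -4) does not reach this height (z outside [3, 11]); After the difference (first − rest): none of the subtracted shapes is present at this height, so the cone is unchanged — boundary = 39.53 mm; the cylinder at (11, 7.5) is absent (z outside [8.5, 30.5]); Subtracting the remaining from the first: none of the subtracted shapes is present at this height, so that combined region is unchanged — boundary = 39.53 mm; (whole slice rotated 25° about Z — lengths, areas and connectivity unchanged). Overall, the cross-section is a single solid region. Total boundary length (outer) = 39.53 mm.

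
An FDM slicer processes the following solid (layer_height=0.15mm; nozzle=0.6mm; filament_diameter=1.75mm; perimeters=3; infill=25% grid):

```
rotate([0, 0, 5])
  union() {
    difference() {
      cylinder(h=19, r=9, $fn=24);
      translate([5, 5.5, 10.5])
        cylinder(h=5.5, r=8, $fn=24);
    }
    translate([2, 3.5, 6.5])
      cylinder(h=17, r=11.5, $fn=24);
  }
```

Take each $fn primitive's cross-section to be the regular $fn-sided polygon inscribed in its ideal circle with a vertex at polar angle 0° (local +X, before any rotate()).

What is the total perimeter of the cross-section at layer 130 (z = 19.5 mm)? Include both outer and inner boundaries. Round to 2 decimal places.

72.05 mm

At z = 19.5 mm: the cylinder does not reach this height (z outside [0, 19]); the cylinder at (5, 5.5) does not reach this height (z outside [10.5, 16]); Subtracting the remaining from the first: the first operand is absent here, so nothing remains; the r=11.5 cylinder at (2, 3.5) gives a regular 24-gon of circumradius 11.5 (constant along its height) (perimeter = 2·24·11.500·sin(180°/24) = 72.05 mm); Merging all regions: only the r=11.5 cylinder at (2, 3.5) is present, so the union is just that shape — boundary = 72.05 mm; (whole slice rotated 5° about Z — lengths, areas and connectivity unchanged). Overall, the cross-section is a single solid region. Total boundary length (outer) = 72.05 mm.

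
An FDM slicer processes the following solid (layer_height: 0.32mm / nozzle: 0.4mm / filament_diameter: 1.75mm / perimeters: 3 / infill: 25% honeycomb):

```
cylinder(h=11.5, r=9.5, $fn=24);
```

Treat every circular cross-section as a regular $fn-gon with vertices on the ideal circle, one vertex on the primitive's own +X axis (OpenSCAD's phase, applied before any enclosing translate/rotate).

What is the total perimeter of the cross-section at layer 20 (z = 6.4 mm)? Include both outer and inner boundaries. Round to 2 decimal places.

At z = 6.4 mm: the r=9.5 cylinder contributes a regular 24-gon of circumradius 9.5 (perimeter = 2·24·9.500·sin(180°/24) = 59.52 mm). Overall, the cross-section is a single solid region. Total boundary length (outer) = 59.52 mm.

59.52 mm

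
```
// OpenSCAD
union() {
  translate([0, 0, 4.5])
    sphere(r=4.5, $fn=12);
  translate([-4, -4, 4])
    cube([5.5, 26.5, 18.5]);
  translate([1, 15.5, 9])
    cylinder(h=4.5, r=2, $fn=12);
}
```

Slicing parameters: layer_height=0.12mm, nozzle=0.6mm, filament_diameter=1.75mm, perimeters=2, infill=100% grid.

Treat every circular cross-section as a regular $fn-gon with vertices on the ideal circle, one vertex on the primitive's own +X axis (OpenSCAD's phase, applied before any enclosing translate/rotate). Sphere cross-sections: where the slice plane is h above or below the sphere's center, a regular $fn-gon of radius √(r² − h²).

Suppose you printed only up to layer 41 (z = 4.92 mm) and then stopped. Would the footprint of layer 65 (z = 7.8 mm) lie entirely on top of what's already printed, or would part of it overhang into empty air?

Compare the two slices. At z = 4.92: the r=4.5 sphere slices to a regular 12-gon of circumradius 4.480 (√(r²−h²) with h=0.42 from center) (area = (12/2)·4.480²·sin(360°/12) = 60.22 mm²); the 5.5×26.5 cube at (-4, -4) contributes its full rectangle (area 145.75 mm²); the cylinder at (1, 15.5) is not intersected at this z (z outside [9, 13.5]); Combining (union): the regions partially overlap — summed areas 205.97 mm² minus the doubly-counted overlap 41.24 mm² gives 164.73 mm² — area = 164.73 mm². At z = 7.8: the r=4.5 sphere contributes a regular 12-gon of circumradius √(4.5²−3.3²) = 3.059 (area = (12/2)·3.059²·sin(360°/12) = 28.08 mm²); the cube at (-4, -4) is present — its section is the full 5.5×26.5 rectangle (area 145.75 mm²); the cylinder at (1, 15.5) is absent (z outside [9, 13.5]); Merging all regions: the regions partially overlap — summed areas 173.83 mm² minus the doubly-counted overlap 22.62 mm² gives 151.21 mm² — area = 151.21 mm². Checking containment: the cross-section at z = 7.8 is a subset of the cross-section at z = 4.92.

entirely on top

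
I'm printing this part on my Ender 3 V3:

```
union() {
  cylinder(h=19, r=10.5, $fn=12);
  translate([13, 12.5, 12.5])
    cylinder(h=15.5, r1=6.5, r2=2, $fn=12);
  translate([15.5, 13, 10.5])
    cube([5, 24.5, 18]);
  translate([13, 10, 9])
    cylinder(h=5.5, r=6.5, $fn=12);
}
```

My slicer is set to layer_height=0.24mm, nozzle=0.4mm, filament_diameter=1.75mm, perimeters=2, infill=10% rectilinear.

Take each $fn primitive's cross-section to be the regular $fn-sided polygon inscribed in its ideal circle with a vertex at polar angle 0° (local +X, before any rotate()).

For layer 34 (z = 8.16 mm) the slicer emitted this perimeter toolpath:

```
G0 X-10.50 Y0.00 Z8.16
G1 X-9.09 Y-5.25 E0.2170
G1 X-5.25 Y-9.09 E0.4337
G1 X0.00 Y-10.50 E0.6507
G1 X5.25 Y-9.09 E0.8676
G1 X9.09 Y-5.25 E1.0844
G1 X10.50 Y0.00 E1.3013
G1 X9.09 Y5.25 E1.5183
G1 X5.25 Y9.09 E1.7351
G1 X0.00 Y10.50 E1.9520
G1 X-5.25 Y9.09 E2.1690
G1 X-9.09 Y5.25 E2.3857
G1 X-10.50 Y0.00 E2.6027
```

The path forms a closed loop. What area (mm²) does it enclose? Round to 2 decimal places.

330.63 mm²

Apply the shoelace formula to the sequence of (X, Y) vertices; enclosed area = 330.63 mm².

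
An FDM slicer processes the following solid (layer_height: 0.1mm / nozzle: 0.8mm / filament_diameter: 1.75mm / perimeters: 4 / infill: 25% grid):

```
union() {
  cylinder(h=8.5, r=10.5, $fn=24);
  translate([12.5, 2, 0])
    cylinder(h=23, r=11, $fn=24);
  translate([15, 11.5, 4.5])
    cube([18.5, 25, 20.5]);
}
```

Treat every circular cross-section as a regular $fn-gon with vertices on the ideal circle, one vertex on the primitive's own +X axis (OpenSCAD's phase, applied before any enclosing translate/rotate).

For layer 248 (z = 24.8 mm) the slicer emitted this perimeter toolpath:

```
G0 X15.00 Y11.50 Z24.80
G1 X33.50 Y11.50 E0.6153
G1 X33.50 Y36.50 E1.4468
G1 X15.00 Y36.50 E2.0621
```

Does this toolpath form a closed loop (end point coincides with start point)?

no

Start point (G0): (15.00, 11.50). End point (last G1): the path does not return to the start — open.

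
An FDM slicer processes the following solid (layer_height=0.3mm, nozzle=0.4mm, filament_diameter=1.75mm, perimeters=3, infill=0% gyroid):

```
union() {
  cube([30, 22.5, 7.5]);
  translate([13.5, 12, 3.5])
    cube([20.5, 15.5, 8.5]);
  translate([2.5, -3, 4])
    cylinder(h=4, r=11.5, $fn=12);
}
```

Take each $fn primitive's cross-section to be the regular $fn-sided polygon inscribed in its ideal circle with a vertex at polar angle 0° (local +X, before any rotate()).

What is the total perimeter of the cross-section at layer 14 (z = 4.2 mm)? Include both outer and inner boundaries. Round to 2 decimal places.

At z = 4.2 mm: the cube (footprint 30×22.5) is included at this height (perimeter 105.00 mm); the cube at (13.5, 12) (footprint 20.5×15.5) is included at this height (perimeter 72.00 mm); the r=11.5 cylinder at (2.5, -3) gives a regular 12-gon of circumradius 11.5 (constant along its height) (perimeter = 2·12·11.500·sin(180°/12) = 71.43 mm); Taking the union: the regions partially overlap (shared area 259.56 mm²), so the edge portions inside another operand are dropped and the merged outline is re-measured after clipping — boundary = 156.07 mm. Overall, the cross-section is a single solid region. Total boundary length (outer) = 156.07 mm.

156.07 mm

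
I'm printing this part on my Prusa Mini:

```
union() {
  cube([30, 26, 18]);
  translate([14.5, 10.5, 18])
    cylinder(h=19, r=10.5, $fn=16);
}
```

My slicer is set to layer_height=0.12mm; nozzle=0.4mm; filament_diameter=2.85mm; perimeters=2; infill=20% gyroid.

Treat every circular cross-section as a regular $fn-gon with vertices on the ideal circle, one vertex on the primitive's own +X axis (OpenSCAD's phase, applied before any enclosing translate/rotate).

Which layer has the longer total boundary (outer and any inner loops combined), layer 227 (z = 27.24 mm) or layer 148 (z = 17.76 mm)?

layer 148 (z = 17.76 mm)

Layer 227 (z = 27.24): the cube does not reach this height (z outside [0, 18]); the r=10.5 cylinder at (14.5, 10.5) contributes a regular 16-gon of circumradius 10.5 (perimeter = 2·16·10.500·sin(180°/16) = 65.55 mm); Merging all regions: only the r=10.5 cylinder at (14.5, 10.5) is present, so the union is just that shape — boundary = 65.55 mm. So its perimeter = 65.55 mm. Layer 148 (z = 17.76): the 30×26 cube contributes its full rectangle (perimeter 112.00 mm); the cylinder at (14.5, 10.5) is not intersected at this z (z outside [18, 37]); Merging all regions: only the 30×26 cube is present, so the union is just that shape — boundary = 112.00 mm. So its perimeter = 112.00 mm. Layer 148 is larger (112.00 vs 65.55 mm).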